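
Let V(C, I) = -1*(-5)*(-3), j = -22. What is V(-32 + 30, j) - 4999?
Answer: -5014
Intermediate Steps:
V(C, I) = -15 (V(C, I) = 5*(-3) = -15)
V(-32 + 30, j) - 4999 = -15 - 4999 = -5014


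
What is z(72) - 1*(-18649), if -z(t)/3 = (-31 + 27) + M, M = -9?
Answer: 18688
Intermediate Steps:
z(t) = 39 (z(t) = -3*((-31 + 27) - 9) = -3*(-4 - 9) = -3*(-13) = 39)
z(72) - 1*(-18649) = 39 - 1*(-18649) = 39 + 18649 = 18688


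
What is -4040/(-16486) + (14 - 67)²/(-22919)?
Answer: 23141793/188921317 ≈ 0.12249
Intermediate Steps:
-4040/(-16486) + (14 - 67)²/(-22919) = -4040*(-1/16486) + (-53)²*(-1/22919) = 2020/8243 + 2809*(-1/22919) = 2020/8243 - 2809/22919 = 23141793/188921317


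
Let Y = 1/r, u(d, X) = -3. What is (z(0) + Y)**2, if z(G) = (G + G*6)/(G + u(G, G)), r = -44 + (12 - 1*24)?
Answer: 1/3136 ≈ 0.00031888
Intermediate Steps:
r = -56 (r = -44 + (12 - 24) = -44 - 12 = -56)
z(G) = 7*G/(-3 + G) (z(G) = (G + G*6)/(G - 3) = (G + 6*G)/(-3 + G) = (7*G)/(-3 + G) = 7*G/(-3 + G))
Y = -1/56 (Y = 1/(-56) = -1/56 ≈ -0.017857)
(z(0) + Y)**2 = (7*0/(-3 + 0) - 1/56)**2 = (7*0/(-3) - 1/56)**2 = (7*0*(-1/3) - 1/56)**2 = (0 - 1/56)**2 = (-1/56)**2 = 1/3136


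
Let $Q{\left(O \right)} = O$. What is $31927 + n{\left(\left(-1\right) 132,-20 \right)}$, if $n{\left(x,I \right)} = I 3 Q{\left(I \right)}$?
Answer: $33127$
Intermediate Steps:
$n{\left(x,I \right)} = 3 I^{2}$ ($n{\left(x,I \right)} = I 3 I = 3 I I = 3 I^{2}$)
$31927 + n{\left(\left(-1\right) 132,-20 \right)} = 31927 + 3 \left(-20\right)^{2} = 31927 + 3 \cdot 400 = 31927 + 1200 = 33127$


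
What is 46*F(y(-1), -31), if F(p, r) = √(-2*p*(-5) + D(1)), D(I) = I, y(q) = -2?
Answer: 46*I*√19 ≈ 200.51*I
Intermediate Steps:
F(p, r) = √(1 + 10*p) (F(p, r) = √(-2*p*(-5) + 1) = √(10*p + 1) = √(1 + 10*p))
46*F(y(-1), -31) = 46*√(1 + 10*(-2)) = 46*√(1 - 20) = 46*√(-19) = 46*(I*√19) = 46*I*√19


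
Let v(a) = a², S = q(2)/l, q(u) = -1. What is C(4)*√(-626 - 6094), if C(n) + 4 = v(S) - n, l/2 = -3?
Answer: -574*I*√105/9 ≈ -653.53*I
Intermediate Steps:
l = -6 (l = 2*(-3) = -6)
S = ⅙ (S = -1/(-6) = -1*(-⅙) = ⅙ ≈ 0.16667)
C(n) = -143/36 - n (C(n) = -4 + ((⅙)² - n) = -4 + (1/36 - n) = -143/36 - n)
C(4)*√(-626 - 6094) = (-143/36 - 1*4)*√(-626 - 6094) = (-143/36 - 4)*√(-6720) = -574*I*√105/9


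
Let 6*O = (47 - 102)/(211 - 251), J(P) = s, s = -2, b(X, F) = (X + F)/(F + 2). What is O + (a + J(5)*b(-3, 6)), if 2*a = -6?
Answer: -169/48 ≈ -3.5208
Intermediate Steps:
a = -3 (a = (1/2)*(-6) = -3)
b(X, F) = (F + X)/(2 + F)
J(P) = -2
O = 11/48 (O = ((47 - 102)/(211 - 251))/6 = (-55/(-40))/6 = (-55*(-1/40))/6 = (1/6)*(11/8) = 11/48 ≈ 0.22917)
O + (a + J(5)*b(-3, 6)) = 11/48 + (-3 - 2*(6 - 3)/(2 + 6)) = 11/48 + (-3 - 2*3/8) = 11/48 + (-3 - 3/4) = 11/48 - 15/4 = -169/48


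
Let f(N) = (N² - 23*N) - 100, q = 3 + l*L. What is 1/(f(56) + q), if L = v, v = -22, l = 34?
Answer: 1/1003 ≈ 0.00099701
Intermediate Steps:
L = -22
q = -745 (q = 3 + 34*(-22) = 3 - 748 = -745)
f(N) = -100 + N² - 23*N
1/(f(56) + q) = 1/((-100 + 56² - 23*56) - 745) = 1/((-100 + 3136 - 1288) - 745) = 1/(1748 - 745) = 1/1003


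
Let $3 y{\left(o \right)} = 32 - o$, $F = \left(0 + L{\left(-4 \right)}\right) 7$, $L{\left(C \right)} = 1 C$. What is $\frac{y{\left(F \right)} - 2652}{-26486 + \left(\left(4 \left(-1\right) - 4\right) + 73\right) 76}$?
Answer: $\frac{188}{1539} \approx 0.12216$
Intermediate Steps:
$L{\left(C \right)} = C$
$F = -28$ ($F = \left(0 - 4\right) 7 = \left(-4\right) 7 = -28$)
$y{\left(o \right)} = \frac{32}{3} - \frac{o}{3}$ ($y{\left(o \right)} = \frac{32 - o}{3} = \frac{32}{3} - \frac{o}{3}$)
$\frac{y{\left(F \right)} - 2652}{-26486 + \left(\left(4 \left(-1\right) - 4\right) + 73\right) 76} = \frac{\left(\frac{32}{3} - - \frac{28}{3}\right) - 2652}{-26486 + \left(\left(4 \left(-1\right) - 4\right) + 73\right) 76} = \frac{\left(\frac{32}{3} + \frac{28}{3}\right) - 2652}{-26486 + \left(\left(-4 - 4\right) + 73\right) 76} = \frac{20 - 2652}{-26486 + \left(-8 + 73\right) 76} = - \frac{2632}{-26486 + 65 \cdot 76} = - \frac{2632}{-26486 + 4940} = - \frac{2632}{-21546} = \left(-2632\right) \left(- \frac{1}{21546}\right) = \frac{188}{1539}$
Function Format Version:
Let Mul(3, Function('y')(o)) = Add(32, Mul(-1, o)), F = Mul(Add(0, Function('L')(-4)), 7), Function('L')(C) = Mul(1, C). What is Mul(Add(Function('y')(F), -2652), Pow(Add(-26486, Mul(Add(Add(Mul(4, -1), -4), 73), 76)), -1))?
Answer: Rational(188, 1539) ≈ 0.12216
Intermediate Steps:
Function('L')(C) = C
F = -28 (F = Mul(Add(0, -4), 7) = Mul(-4, 7) = -28)
Function('y')(o) = Add(Rational(32, 3), Mul(Rational(-1, 3), o)) (Function('y')(o) = Mul(Rational(1, 3), Add(32, Mul(-1, o))) = Add(Rational(32, 3), Mul(Rational(-1, 3), o)))
Mul(Add(Function('y')(F), -2652), Pow(Add(-26486, Mul(Add(Add(Mul(4, -1), -4), 73), 76)), -1)) = Mul(Add(Add(Rational(32, 3), Mul(Rational(-1, 3), -28)), -2652), Pow(Add(-26486, Mul(Add(Add(Mul(4, -1), -4), 73), 76)), -1)) = Mul(Add(Add(Rational(32, 3), Rational(28, 3)), -2652), Pow(Add(-26486, Mul(Add(Add(-4, -4), 73), 76)), -1)) = Mul(Add(20, -2652), Pow(Add(-26486, Mul(Add(-8, 73), 76)), -1)) = Mul(-2632, Pow(Add(-26486, Mul(65, 76)), -1)) = Mul(-2632, Pow(Add(-26486, 4940), -1)) = Mul(-2632, Pow(-21546, -1)) = Mul(-2632, Rational(-1, 21546)) = Rational(188, 1539)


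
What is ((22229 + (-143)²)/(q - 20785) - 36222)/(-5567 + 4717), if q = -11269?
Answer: 580551333/13622950 ≈ 42.616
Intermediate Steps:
((22229 + (-143)²)/(q - 20785) - 36222)/(-5567 + 4717) = ((22229 + (-143)²)/(-11269 - 20785) - 36222)/(-5567 + 4717) = ((22229 + 20449)/(-32054) - 36222)/(-850) = (42678*(-1/32054) - 36222)*(-1/850) = (-21339/16027 - 36222)*(-1/850) = -580551333/16027*(-1/850) = 580551333/13622950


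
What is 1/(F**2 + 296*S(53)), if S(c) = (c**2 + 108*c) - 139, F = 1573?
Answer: 1/4958953 ≈ 2.0166e-7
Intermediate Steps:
S(c) = -139 + c**2 + 108*c
1/(F**2 + 296*S(53)) = 1/(1573**2 + 296*(-139 + 53**2 + 108*53)) = 1/(2474329 + 296*(-139 + 2809 + 5724)) = 1/(2474329 + 296*8394) = 1/(2474329 + 2484624) = 1/4958953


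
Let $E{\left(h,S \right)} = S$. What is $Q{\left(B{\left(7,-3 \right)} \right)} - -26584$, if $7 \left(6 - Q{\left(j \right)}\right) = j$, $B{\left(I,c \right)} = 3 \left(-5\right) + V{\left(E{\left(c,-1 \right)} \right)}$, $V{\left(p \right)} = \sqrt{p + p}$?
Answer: $\frac{186145}{7} - \frac{i \sqrt{2}}{7} \approx 26592.0 - 0.20203 i$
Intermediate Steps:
$V{\left(p \right)} = \sqrt{2} \sqrt{p}$ ($V{\left(p \right)} = \sqrt{2 p} = \sqrt{2} \sqrt{p}$)
$B{\left(I,c \right)} = -15 + i \sqrt{2}$ ($B{\left(I,c \right)} = 3 \left(-5\right) + \sqrt{2} \sqrt{-1} = -15 + \sqrt{2} i = -15 + i \sqrt{2}$)
$Q{\left(j \right)} = 6 - \frac{j}{7}$
$Q{\left(B{\left(7,-3 \right)} \right)} - -26584 = \left(6 - \frac{-15 + i \sqrt{2}}{7}\right) - -26584 = \left(6 + \left(\frac{15}{7} - \frac{i \sqrt{2}}{7}\right)\right) + 26584 = \left(\frac{57}{7} - \frac{i \sqrt{2}}{7}\right) + 26584 = \frac{186145}{7} - \frac{i \sqrt{2}}{7}$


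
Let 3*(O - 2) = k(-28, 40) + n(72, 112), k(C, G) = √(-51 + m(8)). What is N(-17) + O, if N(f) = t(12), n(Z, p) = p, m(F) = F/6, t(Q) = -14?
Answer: 76/3 + I*√447/9 ≈ 25.333 + 2.3492*I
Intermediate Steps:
m(F) = F/6 (m(F) = F*(⅙) = F/6)
k(C, G) = I*√447/3 (k(C, G) = √(-51 + (⅙)*8) = √(-51 + 4/3) = √(-149/3) = I*√447/3)
N(f) = -14
O = 118/3 + I*√447/9 (O = 2 + (I*√447/3 + 112)/3 = 2 + (112 + I*√447/3)/3 = 2 + (112/3 + I*√447/9) = 118/3 + I*√447/9 ≈ 39.333 + 2.3492*I)
N(-17) + O = -14 + (118/3 + I*√447/9) = 76/3 + I*√447/9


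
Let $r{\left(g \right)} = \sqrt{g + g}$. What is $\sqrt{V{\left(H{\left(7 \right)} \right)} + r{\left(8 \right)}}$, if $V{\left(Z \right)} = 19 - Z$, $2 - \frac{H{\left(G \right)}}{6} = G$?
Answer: $\sqrt{53} \approx 7.2801$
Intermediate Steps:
$H{\left(G \right)} = 12 - 6 G$
$r{\left(g \right)} = \sqrt{2} \sqrt{g}$ ($r{\left(g \right)} = \sqrt{2 g} = \sqrt{2} \sqrt{g}$)
$\sqrt{V{\left(H{\left(7 \right)} \right)} + r{\left(8 \right)}} = \sqrt{\left(19 - \left(12 - 42\right)\right) + \sqrt{2} \sqrt{8}} = \sqrt{\left(19 - \left(12 - 42\right)\right) + \sqrt{2} \cdot 2 \sqrt{2}} = \sqrt{\left(19 - -30\right) + 4} = \sqrt{\left(19 + 30\right) + 4} = \sqrt{49 + 4} = \sqrt{53}$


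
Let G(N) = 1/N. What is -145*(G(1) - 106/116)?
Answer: -25/2 ≈ -12.500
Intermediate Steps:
-145*(G(1) - 106/116) = -145*(1/1 - 106/116) = -145*(1 - 106*1/116) = -145*(1 - 53/58) = -145*5/58 = -25/2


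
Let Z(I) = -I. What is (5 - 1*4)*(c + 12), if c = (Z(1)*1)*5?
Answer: 7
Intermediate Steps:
c = -5 (c = (-1*1*1)*5 = -1*1*5 = -1*5 = -5)
(5 - 1*4)*(c + 12) = (5 - 1*4)*(-5 + 12) = (5 - 4)*7 = 1*7 = 7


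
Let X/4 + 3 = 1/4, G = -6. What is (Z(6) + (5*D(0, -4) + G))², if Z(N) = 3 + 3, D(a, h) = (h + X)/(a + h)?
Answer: 5625/16 ≈ 351.56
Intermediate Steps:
X = -11 (X = -12 + 4/4 = -12 + 4*(¼) = -12 + 1 = -11)
D(a, h) = (-11 + h)/(a + h) (D(a, h) = (h - 11)/(a + h) = (-11 + h)/(a + h))
Z(N) = 6
(Z(6) + (5*D(0, -4) + G))² = (6 + (5*((-11 - 4)/(0 - 4)) - 6))² = (6 + (5*(-15/(-4)) - 6))² = (6 + (5*(-¼*(-15)) - 6))² = (6 + (5*(15/4) - 6))² = (6 + (75/4 - 6))² = (6 + 51/4)² = (75/4)² = 5625/16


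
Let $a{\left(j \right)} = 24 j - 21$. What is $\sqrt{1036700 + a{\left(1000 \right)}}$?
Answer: $\sqrt{1060679} \approx 1029.9$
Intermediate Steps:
$a{\left(j \right)} = -21 + 24 j$
$\sqrt{1036700 + a{\left(1000 \right)}} = \sqrt{1036700 + \left(-21 + 24 \cdot 1000\right)} = \sqrt{1036700 + \left(-21 + 24000\right)} = \sqrt{1036700 + 23979} = \sqrt{1060679}$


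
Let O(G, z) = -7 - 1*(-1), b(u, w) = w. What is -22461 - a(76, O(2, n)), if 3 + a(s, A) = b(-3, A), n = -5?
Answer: -22452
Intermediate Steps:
O(G, z) = -6 (O(G, z) = -7 + 1 = -6)
a(s, A) = -3 + A
-22461 - a(76, O(2, n)) = -22461 - (-3 - 6) = -22461 - 1*(-9) = -22461 + 9 = -22452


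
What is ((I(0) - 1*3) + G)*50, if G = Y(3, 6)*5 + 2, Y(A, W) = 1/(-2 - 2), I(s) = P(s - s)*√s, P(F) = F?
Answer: -225/2 ≈ -112.50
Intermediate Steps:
I(s) = 0 (I(s) = (s - s)*√s = 0*√s = 0)
Y(A, W) = -¼ (Y(A, W) = 1/(-4) = -¼)
G = ¾ (G = -¼*5 + 2 = -5/4 + 2 = ¾ ≈ 0.75000)
((I(0) - 1*3) + G)*50 = ((0 - 1*3) + ¾)*50 = ((0 - 3) + ¾)*50 = (-3 + ¾)*50 = -9/4*50 = -225/2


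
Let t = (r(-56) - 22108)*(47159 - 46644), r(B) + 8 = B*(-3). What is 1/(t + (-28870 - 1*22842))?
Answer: -1/11354932 ≈ -8.8068e-8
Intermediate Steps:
r(B) = -8 - 3*B (r(B) = -8 + B*(-3) = -8 - 3*B)
t = -11303220 (t = ((-8 - 3*(-56)) - 22108)*(47159 - 46644) = ((-8 + 168) - 22108)*515 = (160 - 22108)*515 = -21948*515 = -11303220)
1/(t + (-28870 - 1*22842)) = 1/(-11303220 + (-28870 - 1*22842)) = 1/(-11303220 + (-28870 - 22842)) = 1/(-11303220 - 51712) = 1/(-11354932) = -1/11354932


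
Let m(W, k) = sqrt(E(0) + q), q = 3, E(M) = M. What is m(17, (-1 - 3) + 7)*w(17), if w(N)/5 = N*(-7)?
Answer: -595*sqrt(3) ≈ -1030.6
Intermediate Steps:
m(W, k) = sqrt(3) (m(W, k) = sqrt(0 + 3) = sqrt(3))
w(N) = -35*N (w(N) = 5*(N*(-7)) = 5*(-7*N) = -35*N)
m(17, (-1 - 3) + 7)*w(17) = sqrt(3)*(-35*17) = sqrt(3)*(-595) = -595*sqrt(3)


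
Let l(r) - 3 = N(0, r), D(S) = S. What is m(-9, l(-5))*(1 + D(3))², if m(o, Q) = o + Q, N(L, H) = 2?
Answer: -64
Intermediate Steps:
l(r) = 5 (l(r) = 3 + 2 = 5)
m(o, Q) = Q + o
m(-9, l(-5))*(1 + D(3))² = (5 - 9)*(1 + 3)² = -4*4² = -4*16 = -64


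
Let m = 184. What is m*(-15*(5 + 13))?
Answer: -49680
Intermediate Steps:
m*(-15*(5 + 13)) = 184*(-15*(5 + 13)) = 184*(-15*18) = 184*(-270) = -49680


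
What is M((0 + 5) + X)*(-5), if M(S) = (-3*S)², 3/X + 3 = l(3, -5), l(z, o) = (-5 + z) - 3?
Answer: -61605/64 ≈ -962.58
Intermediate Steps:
l(z, o) = -8 + z
X = -3/8 (X = 3/(-3 + (-8 + 3)) = 3/(-3 - 5) = 3/(-8) = 3*(-⅛) = -3/8 ≈ -0.37500)
M(S) = 9*S²
M((0 + 5) + X)*(-5) = (9*((0 + 5) - 3/8)²)*(-5) = (9*(5 - 3/8)²)*(-5) = (9*(37/8)²)*(-5) = (9*(1369/64))*(-5) = (12321/64)*(-5) = -61605/64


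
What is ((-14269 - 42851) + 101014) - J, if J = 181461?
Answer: -137567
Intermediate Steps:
((-14269 - 42851) + 101014) - J = ((-14269 - 42851) + 101014) - 1*181461 = (-57120 + 101014) - 181461 = 43894 - 181461 = -137567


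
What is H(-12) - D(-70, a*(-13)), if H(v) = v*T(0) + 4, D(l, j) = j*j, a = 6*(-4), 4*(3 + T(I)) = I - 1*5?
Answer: -97289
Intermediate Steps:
T(I) = -17/4 + I/4 (T(I) = -3 + (I - 1*5)/4 = -3 + (I - 5)/4 = -3 + (-5 + I)/4 = -3 + (-5/4 + I/4) = -17/4 + I/4)
a = -24
D(l, j) = j²
H(v) = 4 - 17*v/4 (H(v) = v*(-17/4 + (¼)*0) + 4 = v*(-17/4 + 0) + 4 = v*(-17/4) + 4 = -17*v/4 + 4 = 4 - 17*v/4)
H(-12) - D(-70, a*(-13)) = (4 - 17/4*(-12)) - (-24*(-13))² = (4 + 51) - 1*312² = 55 - 1*97344 = 55 - 97344 = -97289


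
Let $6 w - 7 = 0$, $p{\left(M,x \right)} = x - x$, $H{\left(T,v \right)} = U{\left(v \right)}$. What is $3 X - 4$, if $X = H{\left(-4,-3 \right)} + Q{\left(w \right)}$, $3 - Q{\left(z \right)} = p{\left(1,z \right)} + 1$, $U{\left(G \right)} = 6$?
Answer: $20$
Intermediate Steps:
$H{\left(T,v \right)} = 6$
$p{\left(M,x \right)} = 0$
$w = \frac{7}{6}$ ($w = \frac{7}{6} + \frac{1}{6} \cdot 0 = \frac{7}{6} + 0 = \frac{7}{6} \approx 1.1667$)
$Q{\left(z \right)} = 2$ ($Q{\left(z \right)} = 3 - \left(0 + 1\right) = 3 - 1 = 2$)
$X = 8$ ($X = 6 + 2 = 8$)
$3 X - 4 = 3 \cdot 8 - 4 = 24 - 4 = 20$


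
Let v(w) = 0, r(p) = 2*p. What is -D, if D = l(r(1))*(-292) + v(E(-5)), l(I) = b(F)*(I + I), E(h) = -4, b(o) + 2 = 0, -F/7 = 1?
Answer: -2336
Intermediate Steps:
F = -7 (F = -7*1 = -7)
b(o) = -2 (b(o) = -2 + 0 = -2)
l(I) = -4*I (l(I) = -2*(I + I) = -4*I)
D = 2336 (D = -8*(-292) + 0 = 2336 + 0 = 2336)
-D = -1*2336 = -2336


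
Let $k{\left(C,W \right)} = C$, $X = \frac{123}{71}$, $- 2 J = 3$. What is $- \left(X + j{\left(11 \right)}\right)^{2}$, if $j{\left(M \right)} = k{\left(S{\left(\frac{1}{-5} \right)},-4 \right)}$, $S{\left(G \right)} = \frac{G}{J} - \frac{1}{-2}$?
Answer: $- \frac{25391521}{4536900} \approx -5.5967$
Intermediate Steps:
$J = - \frac{3}{2}$ ($J = \left(- \frac{1}{2}\right) 3 = - \frac{3}{2} \approx -1.5$)
$X = \frac{123}{71}$ ($X = 123 \cdot \frac{1}{71} = \frac{123}{71} \approx 1.7324$)
$S{\left(G \right)} = \frac{1}{2} - \frac{2 G}{3}$ ($S{\left(G \right)} = \frac{G}{- \frac{3}{2}} - \frac{1}{-2} = G \left(- \frac{2}{3}\right) - - \frac{1}{2} = - \frac{2 G}{3} + \frac{1}{2} = \frac{1}{2} - \frac{2 G}{3}$)
$j{\left(M \right)} = \frac{19}{30}$ ($j{\left(M \right)} = \frac{1}{2} - \frac{2}{3 \left(-5\right)} = \frac{1}{2} - - \frac{2}{15} = \frac{1}{2} + \frac{2}{15} = \frac{19}{30}$)
$- \left(X + j{\left(11 \right)}\right)^{2} = - \left(\frac{123}{71} + \frac{19}{30}\right)^{2} = - \left(\frac{5039}{2130}\right)^{2} = \left(-1\right) \frac{25391521}{4536900} = - \frac{25391521}{4536900}$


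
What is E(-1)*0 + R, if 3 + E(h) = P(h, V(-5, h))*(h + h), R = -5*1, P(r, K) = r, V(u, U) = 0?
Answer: -5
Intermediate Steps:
R = -5
E(h) = -3 + 2*h² (E(h) = -3 + h*(h + h) = -3 + h*(2*h) = -3 + 2*h²)
E(-1)*0 + R = (-3 + 2*(-1)²)*0 - 5 = (-3 + 2*1)*0 - 5 = (-3 + 2)*0 - 5 = -1*0 - 5 = 0 - 5 = -5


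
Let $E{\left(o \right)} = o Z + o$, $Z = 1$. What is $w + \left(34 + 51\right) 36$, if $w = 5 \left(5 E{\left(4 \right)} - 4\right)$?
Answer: $3240$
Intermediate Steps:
$E{\left(o \right)} = 2 o$ ($E{\left(o \right)} = o 1 + o = o + o = 2 o$)
$w = 180$ ($w = 5 \left(5 \cdot 2 \cdot 4 - 4\right) = 5 \left(5 \cdot 8 - 4\right) = 5 \left(40 - 4\right) = 5 \cdot 36 = 180$)
$w + \left(34 + 51\right) 36 = 180 + \left(34 + 51\right) 36 = 180 + 85 \cdot 36 = 180 + 3060 = 3240$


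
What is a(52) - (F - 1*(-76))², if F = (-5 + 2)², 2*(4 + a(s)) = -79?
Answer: -14537/2 ≈ -7268.5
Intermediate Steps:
a(s) = -87/2 (a(s) = -4 + (½)*(-79) = -4 - 79/2 = -87/2)
F = 9 (F = (-3)² = 9)
a(52) - (F - 1*(-76))² = -87/2 - (9 - 1*(-76))² = -87/2 - (9 + 76)² = -87/2 - 1*85² = -87/2 - 1*7225 = -87/2 - 7225 = -14537/2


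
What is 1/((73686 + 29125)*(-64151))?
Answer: -1/6595428461 ≈ -1.5162e-10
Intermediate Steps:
1/((73686 + 29125)*(-64151)) = -1/64151/102811 = (1/102811)*(-1/64151) = -1/6595428461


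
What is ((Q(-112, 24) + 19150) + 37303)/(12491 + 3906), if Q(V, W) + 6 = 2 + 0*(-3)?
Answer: 2971/863 ≈ 3.4426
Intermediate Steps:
Q(V, W) = -4 (Q(V, W) = -6 + (2 + 0*(-3)) = -6 + (2 + 0) = -6 + 2 = -4)
((Q(-112, 24) + 19150) + 37303)/(12491 + 3906) = ((-4 + 19150) + 37303)/(12491 + 3906) = (19146 + 37303)/16397 = 56449*(1/16397) = 2971/863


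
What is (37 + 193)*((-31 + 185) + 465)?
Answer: 142370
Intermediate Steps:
(37 + 193)*((-31 + 185) + 465) = 230*(154 + 465) = 230*619 = 142370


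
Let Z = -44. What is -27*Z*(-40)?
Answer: -47520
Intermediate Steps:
-27*Z*(-40) = -27*(-44)*(-40) = 1188*(-40) = -47520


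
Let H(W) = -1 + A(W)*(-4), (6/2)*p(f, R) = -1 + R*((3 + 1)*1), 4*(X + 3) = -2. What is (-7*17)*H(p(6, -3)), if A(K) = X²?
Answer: 5950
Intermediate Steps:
X = -7/2 (X = -3 + (¼)*(-2) = -3 - ½ = -7/2 ≈ -3.5000)
A(K) = 49/4 (A(K) = (-7/2)² = 49/4)
p(f, R) = -⅓ + 4*R/3 (p(f, R) = (-1 + R*((3 + 1)*1))/3 = (-1 + R*(4*1))/3 = (-1 + R*4)/3 = (-1 + 4*R)/3 = -⅓ + 4*R/3)
H(W) = -50 (H(W) = -1 + (49/4)*(-4) = -1 - 49 = -50)
(-7*17)*H(p(6, -3)) = -7*17*(-50) = -119*(-50) = 5950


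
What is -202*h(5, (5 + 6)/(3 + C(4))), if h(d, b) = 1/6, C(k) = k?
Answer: -101/3 ≈ -33.667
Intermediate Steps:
h(d, b) = ⅙
-202*h(5, (5 + 6)/(3 + C(4))) = -202*⅙ = -101/3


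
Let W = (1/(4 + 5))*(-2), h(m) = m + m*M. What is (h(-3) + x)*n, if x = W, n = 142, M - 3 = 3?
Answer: -27122/9 ≈ -3013.6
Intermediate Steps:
M = 6 (M = 3 + 3 = 6)
h(m) = 7*m (h(m) = m + m*6 = m + 6*m = 7*m)
W = -2/9 (W = (1/9)*(-2) = (1*(⅑))*(-2) = (⅑)*(-2) = -2/9 ≈ -0.22222)
x = -2/9 ≈ -0.22222
(h(-3) + x)*n = (7*(-3) - 2/9)*142 = (-21 - 2/9)*142 = -191/9*142 = -27122/9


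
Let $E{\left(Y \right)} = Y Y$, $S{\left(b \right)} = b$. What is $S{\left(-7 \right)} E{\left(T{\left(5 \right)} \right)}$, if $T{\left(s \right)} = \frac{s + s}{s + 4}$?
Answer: $- \frac{700}{81} \approx -8.642$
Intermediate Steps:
$T{\left(s \right)} = \frac{2 s}{4 + s}$
$E{\left(Y \right)} = Y^{2}$
$S{\left(-7 \right)} E{\left(T{\left(5 \right)} \right)} = - 7 \left(2 \cdot 5 \frac{1}{4 + 5}\right)^{2} = - 7 \left(2 \cdot 5 \cdot \frac{1}{9}\right)^{2} = - 7 \left(\frac{10}{9}\right)^{2} = \left(-7\right) \frac{100}{81} = - \frac{700}{81}$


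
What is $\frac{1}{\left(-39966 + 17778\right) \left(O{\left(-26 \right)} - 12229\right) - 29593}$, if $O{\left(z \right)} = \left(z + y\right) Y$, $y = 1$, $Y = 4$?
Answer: $\frac{1}{273526259} \approx 3.656 \cdot 10^{-9}$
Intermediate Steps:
$O{\left(z \right)} = 4 + 4 z$ ($O{\left(z \right)} = \left(z + 1\right) 4 = \left(1 + z\right) 4 = 4 + 4 z$)
$\frac{1}{\left(-39966 + 17778\right) \left(O{\left(-26 \right)} - 12229\right) - 29593} = \frac{1}{\left(-39966 + 17778\right) \left(\left(4 + 4 \left(-26\right)\right) - 12229\right) - 29593} = \frac{1}{- 22188 \left(\left(4 - 104\right) - 12229\right) - 29593} = \frac{1}{- 22188 \left(-100 - 12229\right) - 29593} = \frac{1}{\left(-22188\right) \left(-12329\right) - 29593} = \frac{1}{273555852 - 29593} = \frac{1}{273526259}$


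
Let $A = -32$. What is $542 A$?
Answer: $-17344$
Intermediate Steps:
$542 A = 542 \left(-32\right) = -17344$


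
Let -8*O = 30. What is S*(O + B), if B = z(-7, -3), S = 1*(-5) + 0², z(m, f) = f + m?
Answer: 275/4 ≈ 68.750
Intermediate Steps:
O = -15/4 (O = -⅛*30 = -15/4 ≈ -3.7500)
S = -5 (S = -5 + 0 = -5)
B = -10 (B = -3 - 7 = -10)
S*(O + B) = -5*(-15/4 - 10) = -5*(-55/4) = 275/4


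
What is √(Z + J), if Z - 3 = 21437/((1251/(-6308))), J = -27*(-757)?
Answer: I*√15241579906/417 ≈ 296.06*I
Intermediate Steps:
J = 20439
Z = -135220843/1251 (Z = 3 + 21437/((1251/(-6308))) = 3 + 21437/((1251*(-1/6308))) = 3 + 21437/(-1251/6308) = 3 + 21437*(-6308/1251) = 3 - 135224596/1251 = -135220843/1251 ≈ -1.0809e+5)
√(Z + J) = √(-135220843/1251 + 20439) = √(-109651654/1251) = I*√15241579906/417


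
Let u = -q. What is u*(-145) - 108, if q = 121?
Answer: 17437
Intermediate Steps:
u = -121 (u = -1*121 = -121)
u*(-145) - 108 = -121*(-145) - 108 = 17545 - 108 = 17437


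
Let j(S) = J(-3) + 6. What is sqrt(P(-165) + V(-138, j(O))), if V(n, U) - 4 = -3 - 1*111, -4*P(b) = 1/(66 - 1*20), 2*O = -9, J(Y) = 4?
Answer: 3*I*sqrt(103454)/92 ≈ 10.488*I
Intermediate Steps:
O = -9/2 (O = (1/2)*(-9) = -9/2 ≈ -4.5000)
j(S) = 10 (j(S) = 4 + 6 = 10)
P(b) = -1/184 (P(b) = -1/(4*(66 - 1*20)) = -1/(4*(66 - 20)) = -1/4/46 = -1/4*1/46 = -1/184)
V(n, U) = -110 (V(n, U) = 4 + (-3 - 1*111) = 4 + (-3 - 111) = 4 - 114 = -110)
sqrt(P(-165) + V(-138, j(O))) = sqrt(-1/184 - 110) = sqrt(-20241/184) = 3*I*sqrt(103454)/92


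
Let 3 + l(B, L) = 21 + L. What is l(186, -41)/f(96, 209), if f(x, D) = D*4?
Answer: -23/836 ≈ -0.027512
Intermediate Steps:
f(x, D) = 4*D
l(B, L) = 18 + L (l(B, L) = -3 + (21 + L) = 18 + L)
l(186, -41)/f(96, 209) = (18 - 41)/((4*209)) = -23/836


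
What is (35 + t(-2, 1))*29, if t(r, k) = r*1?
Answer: 957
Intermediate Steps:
t(r, k) = r
(35 + t(-2, 1))*29 = (35 - 2)*29 = 33*29 = 957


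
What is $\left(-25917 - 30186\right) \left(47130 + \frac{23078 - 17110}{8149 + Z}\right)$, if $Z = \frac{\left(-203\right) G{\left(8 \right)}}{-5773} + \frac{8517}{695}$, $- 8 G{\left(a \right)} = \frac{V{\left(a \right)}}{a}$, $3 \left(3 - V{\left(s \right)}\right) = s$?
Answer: $- \frac{16623971075746725176610}{6287015216867} \approx -2.6442 \cdot 10^{9}$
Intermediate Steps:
$V{\left(s \right)} = 3 - \frac{s}{3}$
$G{\left(a \right)} = - \frac{3 - \frac{a}{3}}{8 a}$ ($G{\left(a \right)} = - \frac{\left(3 - \frac{a}{3}\right) \frac{1}{a}}{8} = - \frac{\frac{1}{a} \left(3 - \frac{a}{3}\right)}{8} = - \frac{3 - \frac{a}{3}}{8 a}$)
$Z = \frac{9440237987}{770349120}$ ($Z = \frac{\left(-203\right) \frac{-9 + 8}{24 \cdot 8}}{-5773} + \frac{8517}{695} = - 203 \cdot \frac{1}{24} \cdot \frac{1}{8} \left(-1\right) \left(- \frac{1}{5773}\right) + 8517 \cdot \frac{1}{695} = \left(-203\right) \left(- \frac{1}{192}\right) \left(- \frac{1}{5773}\right) + \frac{8517}{695} = \frac{203}{192} \left(- \frac{1}{5773}\right) + \frac{8517}{695} = - \frac{203}{1108416} + \frac{8517}{695} = \frac{9440237987}{770349120} \approx 12.254$)
$\left(-25917 - 30186\right) \left(47130 + \frac{23078 - 17110}{8149 + Z}\right) = \left(-25917 - 30186\right) \left(47130 + \frac{23078 - 17110}{8149 + \frac{9440237987}{770349120}}\right) = - 56103 \left(47130 + \frac{5968}{\frac{6287015216867}{770349120}}\right) = - 56103 \left(47130 + 5968 \cdot \frac{770349120}{6287015216867}\right) = - 56103 \left(47130 + \frac{4597443548160}{6287015216867}\right) = \left(-56103\right) \frac{296311624614489870}{6287015216867} = - \frac{16623971075746725176610}{6287015216867}$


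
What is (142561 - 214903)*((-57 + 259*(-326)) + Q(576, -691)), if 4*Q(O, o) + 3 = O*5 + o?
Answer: 6072713019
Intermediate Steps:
Q(O, o) = -¾ + o/4 + 5*O/4 (Q(O, o) = -¾ + (O*5 + o)/4 = -¾ + (5*O + o)/4 = -¾ + (o + 5*O)/4 = -¾ + (o/4 + 5*O/4) = -¾ + o/4 + 5*O/4)
(142561 - 214903)*((-57 + 259*(-326)) + Q(576, -691)) = (142561 - 214903)*((-57 + 259*(-326)) + (-¾ + (¼)*(-691) + (5/4)*576)) = -72342*((-57 - 84434) + (-¾ - 691/4 + 720)) = -72342*(-84491 + 1093/2) = -72342*(-167889/2) = 6072713019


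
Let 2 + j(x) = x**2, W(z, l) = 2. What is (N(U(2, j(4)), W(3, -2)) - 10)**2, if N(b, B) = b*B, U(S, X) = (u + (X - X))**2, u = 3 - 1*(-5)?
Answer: 13924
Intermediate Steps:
u = 8 (u = 3 + 5 = 8)
j(x) = -2 + x**2
U(S, X) = 64 (U(S, X) = (8 + (X - X))**2 = (8 + 0)**2 = 8**2 = 64)
N(b, B) = B*b
(N(U(2, j(4)), W(3, -2)) - 10)**2 = (2*64 - 10)**2 = (128 - 10)**2 = 118**2 = 13924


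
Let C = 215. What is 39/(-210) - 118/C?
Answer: -2211/3010 ≈ -0.73455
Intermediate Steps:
39/(-210) - 118/C = 39/(-210) - 118/215 = 39*(-1/210) - 118*1/215 = -13/70 - 118/215 = -2211/3010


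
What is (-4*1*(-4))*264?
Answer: 4224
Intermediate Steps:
(-4*1*(-4))*264 = -4*(-4)*264 = 16*264 = 4224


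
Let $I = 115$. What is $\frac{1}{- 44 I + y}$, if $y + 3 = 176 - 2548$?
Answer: $- \frac{1}{7435} \approx -0.0001345$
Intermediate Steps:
$y = -2375$ ($y = -3 + \left(176 - 2548\right) = -3 - 2372 = -2375$)
$\frac{1}{- 44 I + y} = \frac{1}{\left(-44\right) 115 - 2375} = \frac{1}{-5060 - 2375} = \frac{1}{-7435} = - \frac{1}{7435}$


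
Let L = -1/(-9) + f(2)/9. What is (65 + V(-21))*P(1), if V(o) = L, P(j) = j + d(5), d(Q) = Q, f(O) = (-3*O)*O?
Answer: 1148/3 ≈ 382.67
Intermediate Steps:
f(O) = -3*O²
P(j) = 5 + j (P(j) = j + 5 = 5 + j)
L = -11/9 (L = -1/(-9) - 3*2²/9 = -1*(-⅑) - 3*4*(⅑) = ⅑ - 12*⅑ = ⅑ - 4/3 = -11/9 ≈ -1.2222)
V(o) = -11/9
(65 + V(-21))*P(1) = (65 - 11/9)*(5 + 1) = (574/9)*6 = 1148/3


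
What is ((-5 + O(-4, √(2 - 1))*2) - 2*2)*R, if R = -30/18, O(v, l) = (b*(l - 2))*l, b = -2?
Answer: 25/3 ≈ 8.3333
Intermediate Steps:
O(v, l) = l*(4 - 2*l) (O(v, l) = (-2*(l - 2))*l = (-2*(-2 + l))*l = (4 - 2*l)*l = l*(4 - 2*l))
R = -5/3 (R = -30*1/18 = -5/3 ≈ -1.6667)
((-5 + O(-4, √(2 - 1))*2) - 2*2)*R = ((-5 + (2*√(2 - 1)*(2 - √(2 - 1)))*2) - 2*2)*(-5/3) = ((-5 + (2*√1*(2 - √1))*2) - 4)*(-5/3) = ((-5 + (2*1*(2 - 1*1))*2) - 4)*(-5/3) = ((-5 + (2*1*(2 - 1))*2) - 4)*(-5/3) = ((-5 + (2*1*1)*2) - 4)*(-5/3) = ((-5 + 2*2) - 4)*(-5/3) = ((-5 + 4) - 4)*(-5/3) = (-1 - 4)*(-5/3) = -5*(-5/3) = 25/3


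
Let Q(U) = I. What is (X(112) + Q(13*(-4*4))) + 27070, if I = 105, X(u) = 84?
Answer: 27259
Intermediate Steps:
Q(U) = 105
(X(112) + Q(13*(-4*4))) + 27070 = (84 + 105) + 27070 = 189 + 27070 = 27259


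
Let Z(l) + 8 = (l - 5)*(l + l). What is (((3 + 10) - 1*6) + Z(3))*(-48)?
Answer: 624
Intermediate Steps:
Z(l) = -8 + 2*l*(-5 + l) (Z(l) = -8 + (l - 5)*(l + l) = -8 + (-5 + l)*(2*l) = -8 + 2*l*(-5 + l))
(((3 + 10) - 1*6) + Z(3))*(-48) = (((3 + 10) - 1*6) + (-8 - 10*3 + 2*3**2))*(-48) = ((13 - 6) + (-8 - 30 + 2*9))*(-48) = (7 + (-8 - 30 + 18))*(-48) = (7 - 20)*(-48) = -13*(-48) = 624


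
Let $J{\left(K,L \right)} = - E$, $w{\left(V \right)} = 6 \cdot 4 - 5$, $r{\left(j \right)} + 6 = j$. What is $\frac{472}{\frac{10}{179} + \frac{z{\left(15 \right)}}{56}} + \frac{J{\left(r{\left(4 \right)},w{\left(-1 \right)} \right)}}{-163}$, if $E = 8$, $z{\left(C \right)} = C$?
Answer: $\frac{13071736}{8965} \approx 1458.1$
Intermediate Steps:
$r{\left(j \right)} = -6 + j$
$w{\left(V \right)} = 19$ ($w{\left(V \right)} = 24 - 5 = 19$)
$J{\left(K,L \right)} = -8$ ($J{\left(K,L \right)} = \left(-1\right) 8 = -8$)
$\frac{472}{\frac{10}{179} + \frac{z{\left(15 \right)}}{56}} + \frac{J{\left(r{\left(4 \right)},w{\left(-1 \right)} \right)}}{-163} = \frac{472}{\frac{10}{179} + \frac{15}{56}} - \frac{8}{-163} = \frac{472}{10 \cdot \frac{1}{179} + 15 \cdot \frac{1}{56}} - - \frac{8}{163} = \frac{472}{\frac{10}{179} + \frac{15}{56}} + \frac{8}{163} = \frac{472}{\frac{3245}{10024}} + \frac{8}{163} = 472 \cdot \frac{10024}{3245} + \frac{8}{163} = \frac{80192}{55} + \frac{8}{163} = \frac{13071736}{8965}$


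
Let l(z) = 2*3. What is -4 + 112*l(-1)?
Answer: 668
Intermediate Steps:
l(z) = 6
-4 + 112*l(-1) = -4 + 112*6 = -4 + 672 = 668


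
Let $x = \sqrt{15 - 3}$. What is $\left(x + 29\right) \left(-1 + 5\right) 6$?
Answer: $696 + 48 \sqrt{3} \approx 779.14$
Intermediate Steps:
$x = 2 \sqrt{3}$ ($x = \sqrt{12} = 2 \sqrt{3} \approx 3.4641$)
$\left(x + 29\right) \left(-1 + 5\right) 6 = \left(2 \sqrt{3} + 29\right) \left(-1 + 5\right) 6 = \left(29 + 2 \sqrt{3}\right) 4 \cdot 6 = \left(29 + 2 \sqrt{3}\right) 24 = 696 + 48 \sqrt{3}$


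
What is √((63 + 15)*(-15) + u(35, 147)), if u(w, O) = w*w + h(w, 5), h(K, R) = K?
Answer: 3*√10 ≈ 9.4868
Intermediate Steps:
u(w, O) = w + w² (u(w, O) = w*w + w = w² + w = w + w²)
√((63 + 15)*(-15) + u(35, 147)) = √((63 + 15)*(-15) + 35*(1 + 35)) = √(78*(-15) + 35*36) = √(-1170 + 1260) = √90 = 3*√10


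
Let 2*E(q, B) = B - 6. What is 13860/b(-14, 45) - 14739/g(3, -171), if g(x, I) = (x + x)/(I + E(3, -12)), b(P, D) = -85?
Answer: 7514118/17 ≈ 4.4201e+5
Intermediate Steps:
E(q, B) = -3 + B/2 (E(q, B) = (B - 6)/2 = (-6 + B)/2 = -3 + B/2)
g(x, I) = 2*x/(-9 + I) (g(x, I) = (x + x)/(I + (-3 + (1/2)*(-12))) = (2*x)/(I + (-3 - 6)) = (2*x)/(I - 9) = (2*x)/(-9 + I) = 2*x/(-9 + I))
13860/b(-14, 45) - 14739/g(3, -171) = 13860/(-85) - 14739/(2*3/(-9 - 171)) = 13860*(-1/85) - 14739/(2*3/(-180)) = -2772/17 - 14739/(2*3*(-1/180)) = -2772/17 - 14739/(-1/30) = -2772/17 - 14739*(-30) = -2772/17 + 442170 = 7514118/17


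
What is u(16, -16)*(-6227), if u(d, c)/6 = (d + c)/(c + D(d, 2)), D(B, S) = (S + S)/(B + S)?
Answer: 0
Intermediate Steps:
D(B, S) = 2*S/(B + S) (D(B, S) = (2*S)/(B + S) = 2*S/(B + S))
u(d, c) = 6*(c + d)/(c + 4/(2 + d)) (u(d, c) = 6*((d + c)/(c + 2*2/(d + 2))) = 6*((c + d)/(c + 2*2/(2 + d))) = 6*((c + d)/(c + 4/(2 + d))) = 6*(c + d)/(c + 4/(2 + d)))
u(16, -16)*(-6227) = (6*(2 + 16)*(-16 + 16)/(4 - 16*(2 + 16)))*(-6227) = (6*18*0/(4 - 16*18))*(-6227) = (6*18*0/(4 - 288))*(-6227) = (6*18*0/(-284))*(-6227) = (6*(-1/284)*18*0)*(-6227) = 0*(-6227) = 0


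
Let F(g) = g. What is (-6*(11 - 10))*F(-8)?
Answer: 48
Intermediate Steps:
(-6*(11 - 10))*F(-8) = -6*(11 - 10)*(-8) = -6*1*(-8) = -6*(-8) = 48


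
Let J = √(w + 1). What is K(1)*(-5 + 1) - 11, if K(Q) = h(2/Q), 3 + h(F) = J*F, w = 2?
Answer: 1 - 8*√3 ≈ -12.856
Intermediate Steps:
J = √3 (J = √(2 + 1) = √3 ≈ 1.7320)
h(F) = -3 + F*√3 (h(F) = -3 + √3*F = -3 + F*√3)
K(Q) = -3 + 2*√3/Q (K(Q) = -3 + (2/Q)*√3 = -3 + 2*√3/Q)
K(1)*(-5 + 1) - 11 = (-3 + 2*√3/1)*(-5 + 1) - 11 = (-3 + 2*√3*1)*(-4) - 11 = (-3 + 2*√3)*(-4) - 11 = (12 - 8*√3) - 11 = 1 - 8*√3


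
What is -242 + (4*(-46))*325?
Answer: -60042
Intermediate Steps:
-242 + (4*(-46))*325 = -242 - 184*325 = -242 - 59800 = -60042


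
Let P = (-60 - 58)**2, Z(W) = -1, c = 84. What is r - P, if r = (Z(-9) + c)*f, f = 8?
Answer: -13260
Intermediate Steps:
P = 13924 (P = (-118)**2 = 13924)
r = 664 (r = (-1 + 84)*8 = 83*8 = 664)
r - P = 664 - 1*13924 = 664 - 13924 = -13260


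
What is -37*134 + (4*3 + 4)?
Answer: -4942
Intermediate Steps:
-37*134 + (4*3 + 4) = -4958 + (12 + 4) = -4958 + 16 = -4942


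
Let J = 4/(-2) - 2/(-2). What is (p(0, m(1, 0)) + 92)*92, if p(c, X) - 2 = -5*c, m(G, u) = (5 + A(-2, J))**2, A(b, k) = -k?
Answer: 8648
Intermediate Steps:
J = -1 (J = 4*(-1/2) - 2*(-1/2) = -2 + 1 = -1)
m(G, u) = 36 (m(G, u) = (5 - 1*(-1))**2 = (5 + 1)**2 = 6**2 = 36)
p(c, X) = 2 - 5*c
(p(0, m(1, 0)) + 92)*92 = ((2 - 5*0) + 92)*92 = ((2 + 0) + 92)*92 = (2 + 92)*92 = 94*92 = 8648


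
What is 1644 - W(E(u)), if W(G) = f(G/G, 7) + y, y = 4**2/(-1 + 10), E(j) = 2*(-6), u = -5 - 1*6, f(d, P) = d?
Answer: 14771/9 ≈ 1641.2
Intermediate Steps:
u = -11 (u = -5 - 6 = -11)
E(j) = -12
y = 16/9 ≈ 1.7778
W(G) = 25/9 (W(G) = G/G + 16/9 = 1 + 16/9 = 25/9)
1644 - W(E(u)) = 1644 - 1*25/9 = 1644 - 25/9 = 14771/9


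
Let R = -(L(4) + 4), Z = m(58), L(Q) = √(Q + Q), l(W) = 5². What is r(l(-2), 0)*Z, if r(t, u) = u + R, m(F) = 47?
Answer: -188 - 94*√2 ≈ -320.94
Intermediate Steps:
l(W) = 25
L(Q) = √2*√Q (L(Q) = √(2*Q) = √2*√Q)
Z = 47
R = -4 - 2*√2 (R = -(√2*√4 + 4) = -(√2*2 + 4) = -(2*√2 + 4) = -(4 + 2*√2) = -4 - 2*√2 ≈ -6.8284)
r(t, u) = -4 + u - 2*√2 (r(t, u) = u + (-4 - 2*√2) = -4 + u - 2*√2)
r(l(-2), 0)*Z = (-4 + 0 - 2*√2)*47 = (-4 - 2*√2)*47 = -188 - 94*√2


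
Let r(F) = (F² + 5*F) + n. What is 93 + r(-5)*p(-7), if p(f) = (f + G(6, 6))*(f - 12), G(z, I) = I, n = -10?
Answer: -97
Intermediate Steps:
r(F) = -10 + F² + 5*F (r(F) = (F² + 5*F) - 10 = -10 + F² + 5*F)
p(f) = (-12 + f)*(6 + f) (p(f) = (f + 6)*(f - 12) = (6 + f)*(-12 + f) = (-12 + f)*(6 + f))
93 + r(-5)*p(-7) = 93 + (-10 + (-5)² + 5*(-5))*(-72 + (-7)² - 6*(-7)) = 93 + (-10 + 25 - 25)*(-72 + 49 + 42) = 93 - 10*19 = 93 - 190 = -97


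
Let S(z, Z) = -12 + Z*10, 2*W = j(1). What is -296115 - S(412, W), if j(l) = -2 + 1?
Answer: -296098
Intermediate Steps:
j(l) = -1
W = -½ (W = (½)*(-1) = -½ ≈ -0.50000)
S(z, Z) = -12 + 10*Z
-296115 - S(412, W) = -296115 - (-12 + 10*(-½)) = -296115 - (-12 - 5) = -296115 - 1*(-17) = -296115 + 17 = -296098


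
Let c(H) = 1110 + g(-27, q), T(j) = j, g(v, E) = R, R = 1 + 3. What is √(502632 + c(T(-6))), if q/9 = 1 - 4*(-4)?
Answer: √503746 ≈ 709.75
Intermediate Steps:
q = 153 (q = 9*(1 - 4*(-4)) = 9*(1 + 16) = 9*17 = 153)
R = 4
g(v, E) = 4
c(H) = 1114 (c(H) = 1110 + 4 = 1114)
√(502632 + c(T(-6))) = √(502632 + 1114) = √503746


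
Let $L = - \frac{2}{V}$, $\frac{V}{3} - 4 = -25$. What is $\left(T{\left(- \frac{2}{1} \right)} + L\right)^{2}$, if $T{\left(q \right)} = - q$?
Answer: $\frac{16384}{3969} \approx 4.128$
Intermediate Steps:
$V = -63$ ($V = 12 + 3 \left(-25\right) = 12 - 75 = -63$)
$L = \frac{2}{63}$ ($L = - \frac{2}{-63} = \left(-2\right) \left(- \frac{1}{63}\right) = \frac{2}{63} \approx 0.031746$)
$\left(T{\left(- \frac{2}{1} \right)} + L\right)^{2} = \left(- \frac{-2}{1} + \frac{2}{63}\right)^{2} = \left(- \left(-2\right) 1 + \frac{2}{63}\right)^{2} = \left(\left(-1\right) \left(-2\right) + \frac{2}{63}\right)^{2} = \left(2 + \frac{2}{63}\right)^{2} = \left(\frac{128}{63}\right)^{2} = \frac{16384}{3969}$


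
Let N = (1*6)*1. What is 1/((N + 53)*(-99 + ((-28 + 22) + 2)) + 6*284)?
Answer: -1/4373 ≈ -0.00022868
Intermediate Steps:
N = 6 (N = 6*1 = 6)
1/((N + 53)*(-99 + ((-28 + 22) + 2)) + 6*284) = 1/((6 + 53)*(-99 + ((-28 + 22) + 2)) + 6*284) = 1/(59*(-99 + (-6 + 2)) + 1704) = 1/(59*(-99 - 4) + 1704) = 1/(59*(-103) + 1704) = 1/(-6077 + 1704) = 1/(-4373) = -1/4373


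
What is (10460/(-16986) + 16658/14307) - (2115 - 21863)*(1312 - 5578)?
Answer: -179588619649912/2131743 ≈ -8.4245e+7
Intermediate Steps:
(10460/(-16986) + 16658/14307) - (2115 - 21863)*(1312 - 5578) = (10460*(-1/16986) + 16658*(1/14307)) - (-19748)*(-4266) = (-5230/8493 + 16658/14307) - 1*84244968 = 1169312/2131743 - 84244968 = -179588619649912/2131743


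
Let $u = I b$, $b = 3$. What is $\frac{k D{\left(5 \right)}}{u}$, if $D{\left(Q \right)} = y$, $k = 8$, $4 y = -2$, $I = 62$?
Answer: $- \frac{2}{93} \approx -0.021505$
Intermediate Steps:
$y = - \frac{1}{2}$ ($y = \frac{1}{4} \left(-2\right) = - \frac{1}{2} \approx -0.5$)
$u = 186$ ($u = 62 \cdot 3 = 186$)
$D{\left(Q \right)} = - \frac{1}{2}$
$\frac{k D{\left(5 \right)}}{u} = \frac{8 \left(- \frac{1}{2}\right)}{186} = \left(-4\right) \frac{1}{186} = - \frac{2}{93}$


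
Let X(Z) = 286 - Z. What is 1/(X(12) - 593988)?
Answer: -1/593714 ≈ -1.6843e-6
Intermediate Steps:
1/(X(12) - 593988) = 1/((286 - 1*12) - 593988) = 1/((286 - 12) - 593988) = 1/(274 - 593988) = 1/(-593714) = -1/593714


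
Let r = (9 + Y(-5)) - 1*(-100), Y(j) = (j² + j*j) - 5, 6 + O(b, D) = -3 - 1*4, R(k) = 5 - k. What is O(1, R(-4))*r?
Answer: -2002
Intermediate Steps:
O(b, D) = -13 (O(b, D) = -6 + (-3 - 1*4) = -6 + (-3 - 4) = -6 - 7 = -13)
Y(j) = -5 + 2*j² (Y(j) = (j² + j²) - 5 = 2*j² - 5 = -5 + 2*j²)
r = 154 (r = (9 + (-5 + 2*(-5)²)) - 1*(-100) = (9 + (-5 + 2*25)) + 100 = (9 + (-5 + 50)) + 100 = (9 + 45) + 100 = 54 + 100 = 154)
O(1, R(-4))*r = -13*154 = -2002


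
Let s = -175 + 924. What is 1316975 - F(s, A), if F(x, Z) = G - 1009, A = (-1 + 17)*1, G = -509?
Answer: 1318493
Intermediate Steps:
A = 16 (A = 16*1 = 16)
s = 749
F(x, Z) = -1518 (F(x, Z) = -509 - 1009 = -1518)
1316975 - F(s, A) = 1316975 - 1*(-1518) = 1316975 + 1518 = 1318493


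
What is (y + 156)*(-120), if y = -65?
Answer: -10920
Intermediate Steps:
(y + 156)*(-120) = (-65 + 156)*(-120) = 91*(-120) = -10920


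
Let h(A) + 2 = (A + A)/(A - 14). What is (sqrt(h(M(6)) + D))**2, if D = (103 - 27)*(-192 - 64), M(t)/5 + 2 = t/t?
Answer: -369692/19 ≈ -19457.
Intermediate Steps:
M(t) = -5 (M(t) = -10 + 5*(t/t) = -10 + 5*1 = -10 + 5 = -5)
D = -19456 (D = 76*(-256) = -19456)
h(A) = -2 + 2*A/(-14 + A) (h(A) = -2 + (A + A)/(A - 14) = -2 + (2*A)/(-14 + A) = -2 + 2*A/(-14 + A))
(sqrt(h(M(6)) + D))**2 = (sqrt(28/(-14 - 5) - 19456))**2 = (sqrt(28/(-19) - 19456))**2 = (sqrt(28*(-1/19) - 19456))**2 = (sqrt(-28/19 - 19456))**2 = (sqrt(-369692/19))**2 = (2*I*sqrt(1756037)/19)**2 = -369692/19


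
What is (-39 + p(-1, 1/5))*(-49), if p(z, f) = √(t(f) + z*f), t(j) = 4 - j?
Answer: 1911 - 147*√10/5 ≈ 1818.0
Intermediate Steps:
p(z, f) = √(4 - f + f*z) (p(z, f) = √((4 - f) + z*f) = √((4 - f) + f*z) = √(4 - f + f*z))
(-39 + p(-1, 1/5))*(-49) = (-39 + √(4 - 1/5 - 1/5))*(-49) = (-39 + √(4 - 1*⅕ + (⅕)*(-1)))*(-49) = (-39 + √(4 - ⅕ - ⅕))*(-49) = (-39 + √(18/5))*(-49) = (-39 + 3*√10/5)*(-49) = 1911 - 147*√10/5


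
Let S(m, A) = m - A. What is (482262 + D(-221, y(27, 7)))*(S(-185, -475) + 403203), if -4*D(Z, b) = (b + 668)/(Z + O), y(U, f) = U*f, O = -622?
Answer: 656155604205253/3372 ≈ 1.9459e+11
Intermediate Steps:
D(Z, b) = -(668 + b)/(4*(-622 + Z)) (D(Z, b) = -(b + 668)/(4*(Z - 622)) = -(668 + b)/(4*(-622 + Z)))
(482262 + D(-221, y(27, 7)))*(S(-185, -475) + 403203) = (482262 + (-668 - 27*7)/(4*(-622 - 221)))*((-185 - 1*(-475)) + 403203) = (482262 + (1/4)*(-668 - 1*189)/(-843))*((-185 + 475) + 403203) = (482262 + (1/4)*(-1/843)*(-668 - 189))*(290 + 403203) = (482262 + (1/4)*(-1/843)*(-857))*403493 = (482262 + 857/3372)*403493 = (1626188321/3372)*403493 = 656155604205253/3372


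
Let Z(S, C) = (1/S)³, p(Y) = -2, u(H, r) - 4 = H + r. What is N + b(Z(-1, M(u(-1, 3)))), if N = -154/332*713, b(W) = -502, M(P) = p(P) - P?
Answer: -138233/166 ≈ -832.73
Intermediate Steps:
u(H, r) = 4 + H + r (u(H, r) = 4 + (H + r) = 4 + H + r)
M(P) = -2 - P
Z(S, C) = S⁻³
N = -54901/166 (N = -154*1/332*713 = -77/166*713 = -54901/166 ≈ -330.73)
N + b(Z(-1, M(u(-1, 3)))) = -54901/166 - 502 = -138233/166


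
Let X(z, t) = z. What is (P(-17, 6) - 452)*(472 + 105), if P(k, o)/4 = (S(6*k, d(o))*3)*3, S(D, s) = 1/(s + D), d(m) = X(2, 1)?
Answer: -6525293/25 ≈ -2.6101e+5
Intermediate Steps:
d(m) = 2
S(D, s) = 1/(D + s)
P(k, o) = 36/(2 + 6*k) (P(k, o) = 4*((3/(6*k + 2))*3) = 4*((3/(2 + 6*k))*3) = 4*(9/(2 + 6*k)) = 36/(2 + 6*k))
(P(-17, 6) - 452)*(472 + 105) = (18/(1 + 3*(-17)) - 452)*(472 + 105) = (18/(1 - 51) - 452)*577 = (18/(-50) - 452)*577 = (18*(-1/50) - 452)*577 = (-9/25 - 452)*577 = -11309/25*577 = -6525293/25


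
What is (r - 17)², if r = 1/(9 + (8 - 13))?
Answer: 4489/16 ≈ 280.56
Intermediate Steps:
r = ¼ (r = 1/(9 - 5) = 1/4 = ¼ ≈ 0.25000)
(r - 17)² = (¼ - 17)² = (-67/4)² = 4489/16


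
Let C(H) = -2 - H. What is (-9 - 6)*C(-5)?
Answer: -45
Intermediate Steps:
(-9 - 6)*C(-5) = (-9 - 6)*(-2 - 1*(-5)) = -15*(-2 + 5) = -15*3 = -45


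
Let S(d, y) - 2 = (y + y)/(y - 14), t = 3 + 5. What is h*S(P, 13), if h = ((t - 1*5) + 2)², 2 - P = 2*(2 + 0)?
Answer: -600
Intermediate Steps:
P = -2 (P = 2 - 2*(2 + 0) = 2 - 2*2 = 2 - 1*4 = 2 - 4 = -2)
t = 8
S(d, y) = 2 + 2*y/(-14 + y) (S(d, y) = 2 + (y + y)/(y - 14) = 2 + (2*y)/(-14 + y) = 2 + 2*y/(-14 + y))
h = 25 (h = ((8 - 1*5) + 2)² = ((8 - 5) + 2)² = (3 + 2)² = 5² = 25)
h*S(P, 13) = 25*(4*(-7 + 13)/(-14 + 13)) = 25*(4*6/(-1)) = 25*(4*(-1)*6) = 25*(-24) = -600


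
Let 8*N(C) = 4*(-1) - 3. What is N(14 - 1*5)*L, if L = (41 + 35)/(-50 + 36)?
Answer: 19/4 ≈ 4.7500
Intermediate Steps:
L = -38/7 (L = 76/(-14) = 76*(-1/14) = -38/7 ≈ -5.4286)
N(C) = -7/8 (N(C) = (4*(-1) - 3)/8 = (-4 - 3)/8 = (⅛)*(-7) = -7/8)
N(14 - 1*5)*L = -7/8*(-38/7) = 19/4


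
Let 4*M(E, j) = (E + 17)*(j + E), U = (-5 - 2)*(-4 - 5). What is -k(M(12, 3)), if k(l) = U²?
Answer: -3969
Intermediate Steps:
U = 63 (U = -7*(-9) = 63)
M(E, j) = (17 + E)*(E + j)/4 (M(E, j) = ((E + 17)*(j + E))/4 = ((17 + E)*(E + j))/4 = (17 + E)*(E + j)/4)
k(l) = 3969 (k(l) = 63² = 3969)
-k(M(12, 3)) = -1*3969 = -3969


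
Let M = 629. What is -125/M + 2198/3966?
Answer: 443396/1247307 ≈ 0.35548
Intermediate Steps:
-125/M + 2198/3966 = -125/629 + 2198/3966 = -125*1/629 + 2198*(1/3966) = -125/629 + 1099/1983 = 443396/1247307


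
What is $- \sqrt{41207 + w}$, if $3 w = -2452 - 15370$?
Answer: $- \frac{\sqrt{317397}}{3} \approx -187.79$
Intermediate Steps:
$w = - \frac{17822}{3}$ ($w = \frac{-2452 - 15370}{3} = \frac{1}{3} \left(-17822\right) = - \frac{17822}{3} \approx -5940.7$)
$- \sqrt{41207 + w} = - \sqrt{41207 - \frac{17822}{3}} = - \sqrt{\frac{105799}{3}} = - \frac{\sqrt{317397}}{3}$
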